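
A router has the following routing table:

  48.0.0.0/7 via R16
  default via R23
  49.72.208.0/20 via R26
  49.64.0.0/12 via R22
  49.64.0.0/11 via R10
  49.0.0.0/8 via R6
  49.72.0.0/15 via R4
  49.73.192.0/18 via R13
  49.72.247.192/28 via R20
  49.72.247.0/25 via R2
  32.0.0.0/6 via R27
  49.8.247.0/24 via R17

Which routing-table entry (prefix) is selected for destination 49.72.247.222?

49.72.0.0/15

Entries matching 49.72.247.222:
  0.0.0.0/0 (default, matches everything)
  48.0.0.0/7 (48.0.0.0 - 49.255.255.255)
  49.0.0.0/8 (49.0.0.0 - 49.255.255.255)
  49.64.0.0/11 (49.64.0.0 - 49.95.255.255)
  49.64.0.0/12 (49.64.0.0 - 49.79.255.255)
  49.72.0.0/15 (49.72.0.0 - 49.73.255.255)
Most specific is 49.72.0.0/15.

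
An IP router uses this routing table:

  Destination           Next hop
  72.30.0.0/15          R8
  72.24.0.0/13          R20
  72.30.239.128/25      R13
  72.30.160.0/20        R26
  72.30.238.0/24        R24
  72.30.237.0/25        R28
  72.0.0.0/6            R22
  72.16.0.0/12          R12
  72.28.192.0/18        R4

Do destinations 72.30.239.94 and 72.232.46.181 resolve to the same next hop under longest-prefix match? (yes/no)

no

72.30.239.94: longest match 72.30.0.0/15 -> R8
72.232.46.181: longest match 72.0.0.0/6 -> R22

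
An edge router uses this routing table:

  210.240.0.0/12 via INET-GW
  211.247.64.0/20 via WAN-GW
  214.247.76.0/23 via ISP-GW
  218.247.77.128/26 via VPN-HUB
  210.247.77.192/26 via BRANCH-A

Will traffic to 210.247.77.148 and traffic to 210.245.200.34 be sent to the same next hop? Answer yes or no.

yes

210.247.77.148: longest match 210.240.0.0/12 -> INET-GW
210.245.200.34: longest match 210.240.0.0/12 -> INET-GW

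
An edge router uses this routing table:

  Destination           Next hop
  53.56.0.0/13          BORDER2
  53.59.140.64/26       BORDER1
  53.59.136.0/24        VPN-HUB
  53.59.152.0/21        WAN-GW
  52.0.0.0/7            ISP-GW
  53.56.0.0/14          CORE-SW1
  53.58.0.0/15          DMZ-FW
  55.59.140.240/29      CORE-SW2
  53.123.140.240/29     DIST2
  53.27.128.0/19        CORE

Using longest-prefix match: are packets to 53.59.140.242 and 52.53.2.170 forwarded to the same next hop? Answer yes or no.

no

53.59.140.242: longest match 53.58.0.0/15 -> DMZ-FW
52.53.2.170: longest match 52.0.0.0/7 -> ISP-GW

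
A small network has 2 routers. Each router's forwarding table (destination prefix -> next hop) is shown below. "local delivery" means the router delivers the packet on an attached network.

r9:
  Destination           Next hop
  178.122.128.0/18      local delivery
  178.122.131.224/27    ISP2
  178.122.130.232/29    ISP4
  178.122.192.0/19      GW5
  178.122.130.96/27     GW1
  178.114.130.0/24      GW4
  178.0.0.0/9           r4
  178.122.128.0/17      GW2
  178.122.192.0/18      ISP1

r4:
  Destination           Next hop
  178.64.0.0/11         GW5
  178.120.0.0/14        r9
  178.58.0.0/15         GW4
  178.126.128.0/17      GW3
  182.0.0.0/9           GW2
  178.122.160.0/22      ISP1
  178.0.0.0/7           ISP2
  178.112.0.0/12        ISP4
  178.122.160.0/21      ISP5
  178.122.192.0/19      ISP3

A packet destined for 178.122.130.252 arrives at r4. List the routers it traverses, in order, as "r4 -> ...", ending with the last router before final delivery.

At r4: longest match for 178.122.130.252 is 178.120.0.0/14 -> r9
At r9: longest match for 178.122.130.252 is 178.122.128.0/18 -> local delivery

r4 -> r9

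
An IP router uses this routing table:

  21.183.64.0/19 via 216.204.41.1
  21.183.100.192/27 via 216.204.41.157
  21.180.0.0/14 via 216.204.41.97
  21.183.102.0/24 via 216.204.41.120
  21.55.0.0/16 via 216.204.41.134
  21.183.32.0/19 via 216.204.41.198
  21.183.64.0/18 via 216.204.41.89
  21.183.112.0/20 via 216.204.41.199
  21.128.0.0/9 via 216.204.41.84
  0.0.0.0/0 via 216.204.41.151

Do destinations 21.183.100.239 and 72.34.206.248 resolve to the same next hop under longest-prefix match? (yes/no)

21.183.100.239: longest match 21.183.64.0/18 -> 216.204.41.89
72.34.206.248: longest match 0.0.0.0/0 -> 216.204.41.151

no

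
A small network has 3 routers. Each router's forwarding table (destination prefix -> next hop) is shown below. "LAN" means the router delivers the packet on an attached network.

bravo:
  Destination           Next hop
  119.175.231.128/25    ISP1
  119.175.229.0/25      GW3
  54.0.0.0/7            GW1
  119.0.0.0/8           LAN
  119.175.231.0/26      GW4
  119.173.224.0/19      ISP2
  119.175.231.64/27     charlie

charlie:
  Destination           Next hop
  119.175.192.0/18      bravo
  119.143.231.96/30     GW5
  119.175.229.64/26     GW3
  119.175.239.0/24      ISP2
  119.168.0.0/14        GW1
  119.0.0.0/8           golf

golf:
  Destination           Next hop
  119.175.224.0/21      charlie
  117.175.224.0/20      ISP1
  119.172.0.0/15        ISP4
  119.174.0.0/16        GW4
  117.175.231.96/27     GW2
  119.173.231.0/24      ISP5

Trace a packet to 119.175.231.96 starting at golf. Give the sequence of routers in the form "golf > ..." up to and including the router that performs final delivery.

golf > charlie > bravo

At golf: longest match for 119.175.231.96 is 119.175.224.0/21 -> charlie
At charlie: longest match for 119.175.231.96 is 119.175.192.0/18 -> bravo
At bravo: longest match for 119.175.231.96 is 119.0.0.0/8 -> LAN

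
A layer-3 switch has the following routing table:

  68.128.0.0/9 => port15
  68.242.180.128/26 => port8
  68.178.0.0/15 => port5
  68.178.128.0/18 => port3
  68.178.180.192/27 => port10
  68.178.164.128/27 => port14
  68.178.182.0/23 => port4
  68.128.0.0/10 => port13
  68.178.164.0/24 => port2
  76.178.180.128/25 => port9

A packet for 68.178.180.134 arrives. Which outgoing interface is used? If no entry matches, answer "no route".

port3

Routes whose prefix contains 68.178.180.134:
  68.128.0.0/9 (68.128.0.0 - 68.255.255.255) -> port15
  68.128.0.0/10 (68.128.0.0 - 68.191.255.255) -> port13
  68.178.0.0/15 (68.178.0.0 - 68.179.255.255) -> port5
  68.178.128.0/18 (68.178.128.0 - 68.178.191.255) -> port3
More-specific entries that do NOT match:
  68.178.180.192/27 (68.178.180.192 - 68.178.180.223) does not contain 68.178.180.134
  68.178.164.128/27 (68.178.164.128 - 68.178.164.159) does not contain 68.178.180.134
  68.242.180.128/26 (68.242.180.128 - 68.242.180.191) does not contain 68.178.180.134
  76.178.180.128/25 (76.178.180.128 - 76.178.180.255) does not contain 68.178.180.134
  68.178.164.0/24 (68.178.164.0 - 68.178.164.255) does not contain 68.178.180.134
  68.178.182.0/23 (68.178.182.0 - 68.178.183.255) does not contain 68.178.180.134
Longest matching prefix is /18 -> interface port3.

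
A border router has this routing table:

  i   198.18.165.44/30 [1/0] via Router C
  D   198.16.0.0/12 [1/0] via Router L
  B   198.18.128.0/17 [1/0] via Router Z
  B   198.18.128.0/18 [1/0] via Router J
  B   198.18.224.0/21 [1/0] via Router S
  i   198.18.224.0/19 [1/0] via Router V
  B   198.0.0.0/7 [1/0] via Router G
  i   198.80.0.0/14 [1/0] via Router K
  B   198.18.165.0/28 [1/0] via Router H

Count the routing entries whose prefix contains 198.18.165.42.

Prefixes containing 198.18.165.42:
  198.0.0.0/7 (198.0.0.0 - 199.255.255.255)
  198.16.0.0/12 (198.16.0.0 - 198.31.255.255)
  198.18.128.0/17 (198.18.128.0 - 198.18.255.255)
  198.18.128.0/18 (198.18.128.0 - 198.18.191.255)
Total matching entries: 4.

4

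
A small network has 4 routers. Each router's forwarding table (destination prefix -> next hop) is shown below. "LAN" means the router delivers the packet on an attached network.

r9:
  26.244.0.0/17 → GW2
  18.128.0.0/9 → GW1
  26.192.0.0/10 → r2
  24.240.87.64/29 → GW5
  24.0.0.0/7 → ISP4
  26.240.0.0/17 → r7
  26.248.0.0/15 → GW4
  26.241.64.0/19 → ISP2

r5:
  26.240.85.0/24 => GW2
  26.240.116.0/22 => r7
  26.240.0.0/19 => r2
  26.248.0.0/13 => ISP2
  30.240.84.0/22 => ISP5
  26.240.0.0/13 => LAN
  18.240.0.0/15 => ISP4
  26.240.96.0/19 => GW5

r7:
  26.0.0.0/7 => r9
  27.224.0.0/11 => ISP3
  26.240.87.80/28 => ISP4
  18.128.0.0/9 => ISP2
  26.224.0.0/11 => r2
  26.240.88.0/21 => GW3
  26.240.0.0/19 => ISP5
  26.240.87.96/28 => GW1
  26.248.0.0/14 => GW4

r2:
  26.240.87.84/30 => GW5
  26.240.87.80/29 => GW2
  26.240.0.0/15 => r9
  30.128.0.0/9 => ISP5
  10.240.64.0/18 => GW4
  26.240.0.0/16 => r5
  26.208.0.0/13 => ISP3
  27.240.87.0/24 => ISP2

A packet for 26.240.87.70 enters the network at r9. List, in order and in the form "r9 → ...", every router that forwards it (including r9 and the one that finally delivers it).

r9 → r7 → r2 → r5

At r9: longest match for 26.240.87.70 is 26.240.0.0/17 -> r7
At r7: longest match for 26.240.87.70 is 26.224.0.0/11 -> r2
At r2: longest match for 26.240.87.70 is 26.240.0.0/16 -> r5
At r5: longest match for 26.240.87.70 is 26.240.0.0/13 -> LAN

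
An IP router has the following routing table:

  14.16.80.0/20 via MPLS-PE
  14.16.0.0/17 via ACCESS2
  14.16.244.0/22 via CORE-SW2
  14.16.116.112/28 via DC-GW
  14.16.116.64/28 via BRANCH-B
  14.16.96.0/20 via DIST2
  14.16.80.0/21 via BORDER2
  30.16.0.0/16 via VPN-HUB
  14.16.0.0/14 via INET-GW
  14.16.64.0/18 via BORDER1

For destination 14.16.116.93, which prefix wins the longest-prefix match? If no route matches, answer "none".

14.16.64.0/18

Entries matching 14.16.116.93:
  14.16.0.0/14 (14.16.0.0 - 14.19.255.255)
  14.16.0.0/17 (14.16.0.0 - 14.16.127.255)
  14.16.64.0/18 (14.16.64.0 - 14.16.127.255)
Most specific is 14.16.64.0/18.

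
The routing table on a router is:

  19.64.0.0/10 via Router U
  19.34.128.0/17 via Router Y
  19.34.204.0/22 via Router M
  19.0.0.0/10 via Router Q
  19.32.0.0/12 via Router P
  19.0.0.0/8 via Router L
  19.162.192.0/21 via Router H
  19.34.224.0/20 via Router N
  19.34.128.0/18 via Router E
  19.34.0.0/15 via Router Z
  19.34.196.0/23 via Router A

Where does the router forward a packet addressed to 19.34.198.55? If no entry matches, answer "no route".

Router Y

Routes whose prefix contains 19.34.198.55:
  19.0.0.0/8 (19.0.0.0 - 19.255.255.255) -> Router L
  19.0.0.0/10 (19.0.0.0 - 19.63.255.255) -> Router Q
  19.32.0.0/12 (19.32.0.0 - 19.47.255.255) -> Router P
  19.34.0.0/15 (19.34.0.0 - 19.35.255.255) -> Router Z
  19.34.128.0/17 (19.34.128.0 - 19.34.255.255) -> Router Y
More-specific entries that do NOT match:
  19.34.196.0/23 (19.34.196.0 - 19.34.197.255) does not contain 19.34.198.55
  19.34.204.0/22 (19.34.204.0 - 19.34.207.255) does not contain 19.34.198.55
  19.162.192.0/21 (19.162.192.0 - 19.162.199.255) does not contain 19.34.198.55
  19.34.224.0/20 (19.34.224.0 - 19.34.239.255) does not contain 19.34.198.55
  19.34.128.0/18 (19.34.128.0 - 19.34.191.255) does not contain 19.34.198.55
Longest matching prefix is /17 -> next hop Router Y.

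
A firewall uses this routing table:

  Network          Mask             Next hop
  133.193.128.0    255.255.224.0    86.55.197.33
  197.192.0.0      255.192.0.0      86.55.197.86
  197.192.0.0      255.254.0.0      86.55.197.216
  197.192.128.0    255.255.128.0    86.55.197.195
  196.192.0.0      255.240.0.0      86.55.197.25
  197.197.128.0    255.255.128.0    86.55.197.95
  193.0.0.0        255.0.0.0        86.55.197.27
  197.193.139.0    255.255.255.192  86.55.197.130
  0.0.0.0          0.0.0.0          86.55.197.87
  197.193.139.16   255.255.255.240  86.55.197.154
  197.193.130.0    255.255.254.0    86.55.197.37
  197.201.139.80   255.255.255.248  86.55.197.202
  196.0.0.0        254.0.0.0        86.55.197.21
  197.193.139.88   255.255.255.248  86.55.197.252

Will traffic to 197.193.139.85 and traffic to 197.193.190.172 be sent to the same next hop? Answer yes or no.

197.193.139.85: longest match 197.192.0.0/15 -> 86.55.197.216
197.193.190.172: longest match 197.192.0.0/15 -> 86.55.197.216

yes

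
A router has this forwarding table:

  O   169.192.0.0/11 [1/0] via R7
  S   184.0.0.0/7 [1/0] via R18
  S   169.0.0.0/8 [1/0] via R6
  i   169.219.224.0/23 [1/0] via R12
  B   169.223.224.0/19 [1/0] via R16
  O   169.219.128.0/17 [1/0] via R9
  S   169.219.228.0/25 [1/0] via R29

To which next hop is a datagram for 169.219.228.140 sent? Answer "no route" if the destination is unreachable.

R9

Routes whose prefix contains 169.219.228.140:
  169.0.0.0/8 (169.0.0.0 - 169.255.255.255) -> R6
  169.192.0.0/11 (169.192.0.0 - 169.223.255.255) -> R7
  169.219.128.0/17 (169.219.128.0 - 169.219.255.255) -> R9
More-specific entries that do NOT match:
  169.219.228.0/25 (169.219.228.0 - 169.219.228.127) does not contain 169.219.228.140
  169.219.224.0/23 (169.219.224.0 - 169.219.225.255) does not contain 169.219.228.140
  169.223.224.0/19 (169.223.224.0 - 169.223.255.255) does not contain 169.219.228.140
Longest matching prefix is /17 -> next hop R9.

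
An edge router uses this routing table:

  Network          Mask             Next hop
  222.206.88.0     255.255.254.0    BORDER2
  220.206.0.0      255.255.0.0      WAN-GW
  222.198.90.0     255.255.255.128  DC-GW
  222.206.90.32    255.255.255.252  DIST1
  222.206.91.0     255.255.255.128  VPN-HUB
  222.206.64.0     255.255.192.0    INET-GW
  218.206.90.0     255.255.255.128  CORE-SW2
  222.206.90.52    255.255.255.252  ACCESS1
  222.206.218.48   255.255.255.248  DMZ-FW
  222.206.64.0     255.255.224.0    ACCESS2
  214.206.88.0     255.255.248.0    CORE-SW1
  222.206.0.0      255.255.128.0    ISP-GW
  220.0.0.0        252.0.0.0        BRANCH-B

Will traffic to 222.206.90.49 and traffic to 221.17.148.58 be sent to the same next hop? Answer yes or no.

no

222.206.90.49: longest match 222.206.64.0/19 -> ACCESS2
221.17.148.58: longest match 220.0.0.0/6 -> BRANCH-B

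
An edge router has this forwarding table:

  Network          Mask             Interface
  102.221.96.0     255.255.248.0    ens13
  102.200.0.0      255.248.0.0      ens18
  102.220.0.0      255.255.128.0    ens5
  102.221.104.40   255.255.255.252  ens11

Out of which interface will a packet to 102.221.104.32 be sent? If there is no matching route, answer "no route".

No entry's prefix contains 102.221.104.32; there is no default route.

no route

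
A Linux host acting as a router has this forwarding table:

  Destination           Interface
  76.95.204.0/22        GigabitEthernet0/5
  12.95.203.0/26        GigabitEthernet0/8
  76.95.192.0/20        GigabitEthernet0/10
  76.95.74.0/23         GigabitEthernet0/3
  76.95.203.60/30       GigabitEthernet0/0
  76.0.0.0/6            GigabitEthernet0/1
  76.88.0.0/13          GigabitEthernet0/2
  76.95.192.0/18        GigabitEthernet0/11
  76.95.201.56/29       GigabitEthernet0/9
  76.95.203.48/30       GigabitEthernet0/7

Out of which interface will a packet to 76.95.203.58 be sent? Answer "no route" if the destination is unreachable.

Routes whose prefix contains 76.95.203.58:
  76.0.0.0/6 (76.0.0.0 - 79.255.255.255) -> GigabitEthernet0/1
  76.88.0.0/13 (76.88.0.0 - 76.95.255.255) -> GigabitEthernet0/2
  76.95.192.0/18 (76.95.192.0 - 76.95.255.255) -> GigabitEthernet0/11
  76.95.192.0/20 (76.95.192.0 - 76.95.207.255) -> GigabitEthernet0/10
More-specific entries that do NOT match:
  76.95.203.60/30 (76.95.203.60 - 76.95.203.63) does not contain 76.95.203.58
  76.95.203.48/30 (76.95.203.48 - 76.95.203.51) does not contain 76.95.203.58
  76.95.201.56/29 (76.95.201.56 - 76.95.201.63) does not contain 76.95.203.58
  12.95.203.0/26 (12.95.203.0 - 12.95.203.63) does not contain 76.95.203.58
  76.95.74.0/23 (76.95.74.0 - 76.95.75.255) does not contain 76.95.203.58
  76.95.204.0/22 (76.95.204.0 - 76.95.207.255) does not contain 76.95.203.58
Longest matching prefix is /20 -> interface GigabitEthernet0/10.

GigabitEthernet0/10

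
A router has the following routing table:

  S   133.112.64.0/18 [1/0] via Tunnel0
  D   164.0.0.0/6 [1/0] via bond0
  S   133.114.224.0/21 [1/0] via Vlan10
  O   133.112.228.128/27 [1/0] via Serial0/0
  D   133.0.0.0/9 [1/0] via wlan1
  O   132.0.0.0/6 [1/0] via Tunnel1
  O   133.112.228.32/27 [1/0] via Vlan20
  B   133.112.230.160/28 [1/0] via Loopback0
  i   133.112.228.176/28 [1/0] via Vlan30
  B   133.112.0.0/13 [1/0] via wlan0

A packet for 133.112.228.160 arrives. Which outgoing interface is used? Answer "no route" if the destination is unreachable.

wlan0

Routes whose prefix contains 133.112.228.160:
  132.0.0.0/6 (132.0.0.0 - 135.255.255.255) -> Tunnel1
  133.0.0.0/9 (133.0.0.0 - 133.127.255.255) -> wlan1
  133.112.0.0/13 (133.112.0.0 - 133.119.255.255) -> wlan0
More-specific entries that do NOT match:
  133.112.230.160/28 (133.112.230.160 - 133.112.230.175) does not contain 133.112.228.160
  133.112.228.176/28 (133.112.228.176 - 133.112.228.191) does not contain 133.112.228.160
  133.112.228.128/27 (133.112.228.128 - 133.112.228.159) does not contain 133.112.228.160
  133.112.228.32/27 (133.112.228.32 - 133.112.228.63) does not contain 133.112.228.160
  133.114.224.0/21 (133.114.224.0 - 133.114.231.255) does not contain 133.112.228.160
  133.112.64.0/18 (133.112.64.0 - 133.112.127.255) does not contain 133.112.228.160
Longest matching prefix is /13 -> interface wlan0.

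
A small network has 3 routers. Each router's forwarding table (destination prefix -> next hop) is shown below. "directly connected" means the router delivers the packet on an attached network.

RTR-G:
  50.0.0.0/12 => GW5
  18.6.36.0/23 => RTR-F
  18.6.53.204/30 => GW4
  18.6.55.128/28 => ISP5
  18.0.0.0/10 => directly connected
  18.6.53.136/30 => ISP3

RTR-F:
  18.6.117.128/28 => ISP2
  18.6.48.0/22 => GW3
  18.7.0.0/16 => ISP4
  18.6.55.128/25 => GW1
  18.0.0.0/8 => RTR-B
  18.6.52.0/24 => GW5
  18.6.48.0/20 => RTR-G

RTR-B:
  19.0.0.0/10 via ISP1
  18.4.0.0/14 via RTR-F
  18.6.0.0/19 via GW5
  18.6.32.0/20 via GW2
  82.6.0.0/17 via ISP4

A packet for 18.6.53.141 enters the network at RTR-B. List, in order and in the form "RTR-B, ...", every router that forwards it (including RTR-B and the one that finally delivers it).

At RTR-B: longest match for 18.6.53.141 is 18.4.0.0/14 -> RTR-F
At RTR-F: longest match for 18.6.53.141 is 18.6.48.0/20 -> RTR-G
At RTR-G: longest match for 18.6.53.141 is 18.0.0.0/10 -> directly connected

RTR-B, RTR-F, RTR-G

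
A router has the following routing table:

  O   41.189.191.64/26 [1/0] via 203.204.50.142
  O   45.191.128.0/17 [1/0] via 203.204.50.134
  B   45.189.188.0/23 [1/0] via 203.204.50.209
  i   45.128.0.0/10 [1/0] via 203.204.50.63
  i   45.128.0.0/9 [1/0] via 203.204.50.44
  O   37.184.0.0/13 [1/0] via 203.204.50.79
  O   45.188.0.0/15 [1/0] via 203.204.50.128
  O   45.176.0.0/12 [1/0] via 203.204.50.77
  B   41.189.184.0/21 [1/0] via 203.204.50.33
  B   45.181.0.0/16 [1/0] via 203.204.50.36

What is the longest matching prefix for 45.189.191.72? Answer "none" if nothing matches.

Entries matching 45.189.191.72:
  45.128.0.0/9 (45.128.0.0 - 45.255.255.255)
  45.128.0.0/10 (45.128.0.0 - 45.191.255.255)
  45.176.0.0/12 (45.176.0.0 - 45.191.255.255)
  45.188.0.0/15 (45.188.0.0 - 45.189.255.255)
Most specific is 45.188.0.0/15.

45.188.0.0/15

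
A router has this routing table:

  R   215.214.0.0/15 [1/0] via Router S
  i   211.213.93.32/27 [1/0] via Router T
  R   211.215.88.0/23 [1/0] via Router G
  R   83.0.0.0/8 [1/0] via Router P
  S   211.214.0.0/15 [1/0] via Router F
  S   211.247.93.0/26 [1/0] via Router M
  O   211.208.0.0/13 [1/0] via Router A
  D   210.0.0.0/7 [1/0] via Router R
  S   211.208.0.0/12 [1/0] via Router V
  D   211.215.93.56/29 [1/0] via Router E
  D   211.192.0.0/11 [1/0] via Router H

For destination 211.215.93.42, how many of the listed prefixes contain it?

Prefixes containing 211.215.93.42:
  210.0.0.0/7 (210.0.0.0 - 211.255.255.255)
  211.192.0.0/11 (211.192.0.0 - 211.223.255.255)
  211.208.0.0/12 (211.208.0.0 - 211.223.255.255)
  211.208.0.0/13 (211.208.0.0 - 211.215.255.255)
  211.214.0.0/15 (211.214.0.0 - 211.215.255.255)
Total matching entries: 5.

5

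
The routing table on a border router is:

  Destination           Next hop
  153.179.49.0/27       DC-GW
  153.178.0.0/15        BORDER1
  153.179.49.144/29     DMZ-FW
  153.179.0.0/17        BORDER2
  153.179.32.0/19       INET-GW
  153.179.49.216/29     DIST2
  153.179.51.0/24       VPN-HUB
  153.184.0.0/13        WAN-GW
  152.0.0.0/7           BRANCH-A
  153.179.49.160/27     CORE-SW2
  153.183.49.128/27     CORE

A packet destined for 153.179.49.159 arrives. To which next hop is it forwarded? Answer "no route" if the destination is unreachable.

Routes whose prefix contains 153.179.49.159:
  152.0.0.0/7 (152.0.0.0 - 153.255.255.255) -> BRANCH-A
  153.178.0.0/15 (153.178.0.0 - 153.179.255.255) -> BORDER1
  153.179.0.0/17 (153.179.0.0 - 153.179.127.255) -> BORDER2
  153.179.32.0/19 (153.179.32.0 - 153.179.63.255) -> INET-GW
More-specific entries that do NOT match:
  153.179.49.144/29 (153.179.49.144 - 153.179.49.151) does not contain 153.179.49.159
  153.179.49.216/29 (153.179.49.216 - 153.179.49.223) does not contain 153.179.49.159
  153.179.49.0/27 (153.179.49.0 - 153.179.49.31) does not contain 153.179.49.159
  153.179.49.160/27 (153.179.49.160 - 153.179.49.191) does not contain 153.179.49.159
  153.183.49.128/27 (153.183.49.128 - 153.183.49.159) does not contain 153.179.49.159
  153.179.51.0/24 (153.179.51.0 - 153.179.51.255) does not contain 153.179.49.159
Longest matching prefix is /19 -> next hop INET-GW.

INET-GW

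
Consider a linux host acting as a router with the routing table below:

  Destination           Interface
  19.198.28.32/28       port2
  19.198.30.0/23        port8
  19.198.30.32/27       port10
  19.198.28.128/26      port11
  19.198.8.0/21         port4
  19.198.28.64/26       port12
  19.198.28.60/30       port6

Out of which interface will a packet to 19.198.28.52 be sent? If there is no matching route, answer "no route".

no route

No entry's prefix contains 19.198.28.52; there is no default route.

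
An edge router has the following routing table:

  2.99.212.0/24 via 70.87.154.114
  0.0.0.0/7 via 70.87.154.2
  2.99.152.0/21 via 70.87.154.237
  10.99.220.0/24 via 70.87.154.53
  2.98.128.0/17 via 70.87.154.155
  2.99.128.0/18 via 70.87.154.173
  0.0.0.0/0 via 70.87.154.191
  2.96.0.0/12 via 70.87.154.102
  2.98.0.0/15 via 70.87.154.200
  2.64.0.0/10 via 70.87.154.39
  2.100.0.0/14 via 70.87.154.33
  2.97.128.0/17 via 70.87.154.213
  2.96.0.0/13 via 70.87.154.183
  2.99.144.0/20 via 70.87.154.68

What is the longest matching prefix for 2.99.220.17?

2.98.0.0/15

Entries matching 2.99.220.17:
  0.0.0.0/0 (default, matches everything)
  2.64.0.0/10 (2.64.0.0 - 2.127.255.255)
  2.96.0.0/12 (2.96.0.0 - 2.111.255.255)
  2.96.0.0/13 (2.96.0.0 - 2.103.255.255)
  2.98.0.0/15 (2.98.0.0 - 2.99.255.255)
Most specific is 2.98.0.0/15.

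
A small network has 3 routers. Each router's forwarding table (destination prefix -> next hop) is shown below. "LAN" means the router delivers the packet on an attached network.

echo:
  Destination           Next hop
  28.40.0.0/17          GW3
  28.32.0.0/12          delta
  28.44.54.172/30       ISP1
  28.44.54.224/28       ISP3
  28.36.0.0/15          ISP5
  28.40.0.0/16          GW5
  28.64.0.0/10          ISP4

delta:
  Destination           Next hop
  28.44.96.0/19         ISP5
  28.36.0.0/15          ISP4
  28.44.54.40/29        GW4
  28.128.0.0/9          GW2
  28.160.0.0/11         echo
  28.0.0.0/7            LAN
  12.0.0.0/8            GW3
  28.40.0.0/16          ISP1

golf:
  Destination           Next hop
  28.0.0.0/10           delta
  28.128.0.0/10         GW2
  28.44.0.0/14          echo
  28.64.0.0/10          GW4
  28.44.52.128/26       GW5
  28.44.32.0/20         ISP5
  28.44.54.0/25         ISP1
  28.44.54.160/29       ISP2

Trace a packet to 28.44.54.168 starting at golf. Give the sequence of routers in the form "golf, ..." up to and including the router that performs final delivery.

At golf: longest match for 28.44.54.168 is 28.44.0.0/14 -> echo
At echo: longest match for 28.44.54.168 is 28.32.0.0/12 -> delta
At delta: longest match for 28.44.54.168 is 28.0.0.0/7 -> LAN

golf, echo, delta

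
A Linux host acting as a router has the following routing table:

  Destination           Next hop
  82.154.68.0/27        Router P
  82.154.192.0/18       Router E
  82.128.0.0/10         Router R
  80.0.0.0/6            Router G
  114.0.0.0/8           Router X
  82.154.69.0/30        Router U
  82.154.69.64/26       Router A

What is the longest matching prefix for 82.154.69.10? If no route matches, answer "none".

Entries matching 82.154.69.10:
  80.0.0.0/6 (80.0.0.0 - 83.255.255.255)
  82.128.0.0/10 (82.128.0.0 - 82.191.255.255)
Most specific is 82.128.0.0/10.

82.128.0.0/10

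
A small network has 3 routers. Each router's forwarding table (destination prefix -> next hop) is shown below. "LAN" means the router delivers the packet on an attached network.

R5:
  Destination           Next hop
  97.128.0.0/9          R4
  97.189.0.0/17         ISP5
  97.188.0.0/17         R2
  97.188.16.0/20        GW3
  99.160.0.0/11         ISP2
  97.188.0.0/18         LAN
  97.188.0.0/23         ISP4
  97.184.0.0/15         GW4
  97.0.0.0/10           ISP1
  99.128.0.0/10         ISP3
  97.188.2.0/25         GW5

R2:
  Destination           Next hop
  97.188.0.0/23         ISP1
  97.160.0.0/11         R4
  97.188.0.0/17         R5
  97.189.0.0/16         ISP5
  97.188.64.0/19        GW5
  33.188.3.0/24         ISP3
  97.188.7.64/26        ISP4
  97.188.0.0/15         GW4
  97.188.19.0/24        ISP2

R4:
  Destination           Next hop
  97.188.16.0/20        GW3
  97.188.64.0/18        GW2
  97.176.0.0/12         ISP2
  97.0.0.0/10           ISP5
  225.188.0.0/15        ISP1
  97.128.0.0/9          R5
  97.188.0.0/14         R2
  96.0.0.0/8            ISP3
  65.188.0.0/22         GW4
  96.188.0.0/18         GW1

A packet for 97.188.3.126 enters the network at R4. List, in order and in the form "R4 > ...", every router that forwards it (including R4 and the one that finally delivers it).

At R4: longest match for 97.188.3.126 is 97.188.0.0/14 -> R2
At R2: longest match for 97.188.3.126 is 97.188.0.0/17 -> R5
At R5: longest match for 97.188.3.126 is 97.188.0.0/18 -> LAN

R4 > R2 > R5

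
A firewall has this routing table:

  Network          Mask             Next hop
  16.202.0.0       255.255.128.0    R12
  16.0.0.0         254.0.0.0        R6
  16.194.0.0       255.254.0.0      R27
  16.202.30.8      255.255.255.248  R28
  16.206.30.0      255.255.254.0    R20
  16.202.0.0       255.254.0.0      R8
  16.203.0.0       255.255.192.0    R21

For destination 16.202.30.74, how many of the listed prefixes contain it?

3

Prefixes containing 16.202.30.74:
  16.0.0.0/7 (16.0.0.0 - 17.255.255.255)
  16.202.0.0/15 (16.202.0.0 - 16.203.255.255)
  16.202.0.0/17 (16.202.0.0 - 16.202.127.255)
Total matching entries: 3.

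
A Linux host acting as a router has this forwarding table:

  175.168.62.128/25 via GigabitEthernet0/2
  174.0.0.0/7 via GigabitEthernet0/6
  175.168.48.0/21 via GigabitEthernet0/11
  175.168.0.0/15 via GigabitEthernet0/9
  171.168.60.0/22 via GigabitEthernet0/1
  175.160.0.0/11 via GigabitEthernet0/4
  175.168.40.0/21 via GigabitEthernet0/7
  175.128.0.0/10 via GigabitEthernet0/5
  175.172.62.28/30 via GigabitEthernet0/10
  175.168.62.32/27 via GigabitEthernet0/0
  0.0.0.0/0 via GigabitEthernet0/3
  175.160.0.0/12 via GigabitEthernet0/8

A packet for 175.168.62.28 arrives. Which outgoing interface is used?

GigabitEthernet0/9

Routes whose prefix contains 175.168.62.28:
  0.0.0.0/0 (default, matches everything) -> GigabitEthernet0/3
  174.0.0.0/7 (174.0.0.0 - 175.255.255.255) -> GigabitEthernet0/6
  175.128.0.0/10 (175.128.0.0 - 175.191.255.255) -> GigabitEthernet0/5
  175.160.0.0/11 (175.160.0.0 - 175.191.255.255) -> GigabitEthernet0/4
  175.160.0.0/12 (175.160.0.0 - 175.175.255.255) -> GigabitEthernet0/8
  175.168.0.0/15 (175.168.0.0 - 175.169.255.255) -> GigabitEthernet0/9
More-specific entries that do NOT match:
  175.172.62.28/30 (175.172.62.28 - 175.172.62.31) does not contain 175.168.62.28
  175.168.62.32/27 (175.168.62.32 - 175.168.62.63) does not contain 175.168.62.28
  175.168.62.128/25 (175.168.62.128 - 175.168.62.255) does not contain 175.168.62.28
  171.168.60.0/22 (171.168.60.0 - 171.168.63.255) does not contain 175.168.62.28
  175.168.48.0/21 (175.168.48.0 - 175.168.55.255) does not contain 175.168.62.28
  175.168.40.0/21 (175.168.40.0 - 175.168.47.255) does not contain 175.168.62.28
Longest matching prefix is /15 -> interface GigabitEthernet0/9.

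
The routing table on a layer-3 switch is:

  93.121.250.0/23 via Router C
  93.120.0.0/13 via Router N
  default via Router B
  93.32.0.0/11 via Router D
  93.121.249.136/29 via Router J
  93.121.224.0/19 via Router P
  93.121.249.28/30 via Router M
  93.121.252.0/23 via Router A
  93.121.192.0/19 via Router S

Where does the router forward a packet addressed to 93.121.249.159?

Router P

Routes whose prefix contains 93.121.249.159:
  0.0.0.0/0 (default, matches everything) -> Router B
  93.120.0.0/13 (93.120.0.0 - 93.127.255.255) -> Router N
  93.121.224.0/19 (93.121.224.0 - 93.121.255.255) -> Router P
More-specific entries that do NOT match:
  93.121.249.28/30 (93.121.249.28 - 93.121.249.31) does not contain 93.121.249.159
  93.121.249.136/29 (93.121.249.136 - 93.121.249.143) does not contain 93.121.249.159
  93.121.250.0/23 (93.121.250.0 - 93.121.251.255) does not contain 93.121.249.159
  93.121.252.0/23 (93.121.252.0 - 93.121.253.255) does not contain 93.121.249.159
Longest matching prefix is /19 -> next hop Router P.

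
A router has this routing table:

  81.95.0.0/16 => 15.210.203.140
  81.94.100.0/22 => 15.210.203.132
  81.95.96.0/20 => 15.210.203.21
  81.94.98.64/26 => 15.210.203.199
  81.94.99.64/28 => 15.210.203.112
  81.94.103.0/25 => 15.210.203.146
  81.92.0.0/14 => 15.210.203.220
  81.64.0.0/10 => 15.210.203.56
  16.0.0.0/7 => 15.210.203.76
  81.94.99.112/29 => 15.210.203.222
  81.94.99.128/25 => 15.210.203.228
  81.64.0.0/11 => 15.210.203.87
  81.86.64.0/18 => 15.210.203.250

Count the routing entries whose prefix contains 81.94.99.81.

Prefixes containing 81.94.99.81:
  81.64.0.0/10 (81.64.0.0 - 81.127.255.255)
  81.64.0.0/11 (81.64.0.0 - 81.95.255.255)
  81.92.0.0/14 (81.92.0.0 - 81.95.255.255)
Total matching entries: 3.

3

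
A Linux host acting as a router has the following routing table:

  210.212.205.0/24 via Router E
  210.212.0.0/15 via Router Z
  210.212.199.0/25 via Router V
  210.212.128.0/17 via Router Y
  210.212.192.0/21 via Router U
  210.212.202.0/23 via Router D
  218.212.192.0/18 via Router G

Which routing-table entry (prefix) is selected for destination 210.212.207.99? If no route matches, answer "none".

Entries matching 210.212.207.99:
  210.212.0.0/15 (210.212.0.0 - 210.213.255.255)
  210.212.128.0/17 (210.212.128.0 - 210.212.255.255)
Most specific is 210.212.128.0/17.

210.212.128.0/17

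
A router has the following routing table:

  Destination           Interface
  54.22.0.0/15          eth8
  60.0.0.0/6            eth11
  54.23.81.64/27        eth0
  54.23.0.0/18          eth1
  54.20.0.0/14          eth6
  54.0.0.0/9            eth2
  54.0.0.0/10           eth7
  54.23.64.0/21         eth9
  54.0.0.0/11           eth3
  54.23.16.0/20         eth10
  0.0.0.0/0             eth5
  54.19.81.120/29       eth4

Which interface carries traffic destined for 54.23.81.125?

Routes whose prefix contains 54.23.81.125:
  0.0.0.0/0 (default, matches everything) -> eth5
  54.0.0.0/9 (54.0.0.0 - 54.127.255.255) -> eth2
  54.0.0.0/10 (54.0.0.0 - 54.63.255.255) -> eth7
  54.0.0.0/11 (54.0.0.0 - 54.31.255.255) -> eth3
  54.20.0.0/14 (54.20.0.0 - 54.23.255.255) -> eth6
  54.22.0.0/15 (54.22.0.0 - 54.23.255.255) -> eth8
More-specific entries that do NOT match:
  54.19.81.120/29 (54.19.81.120 - 54.19.81.127) does not contain 54.23.81.125
  54.23.81.64/27 (54.23.81.64 - 54.23.81.95) does not contain 54.23.81.125
  54.23.64.0/21 (54.23.64.0 - 54.23.71.255) does not contain 54.23.81.125
  54.23.16.0/20 (54.23.16.0 - 54.23.31.255) does not contain 54.23.81.125
  54.23.0.0/18 (54.23.0.0 - 54.23.63.255) does not contain 54.23.81.125
Longest matching prefix is /15 -> interface eth8.

eth8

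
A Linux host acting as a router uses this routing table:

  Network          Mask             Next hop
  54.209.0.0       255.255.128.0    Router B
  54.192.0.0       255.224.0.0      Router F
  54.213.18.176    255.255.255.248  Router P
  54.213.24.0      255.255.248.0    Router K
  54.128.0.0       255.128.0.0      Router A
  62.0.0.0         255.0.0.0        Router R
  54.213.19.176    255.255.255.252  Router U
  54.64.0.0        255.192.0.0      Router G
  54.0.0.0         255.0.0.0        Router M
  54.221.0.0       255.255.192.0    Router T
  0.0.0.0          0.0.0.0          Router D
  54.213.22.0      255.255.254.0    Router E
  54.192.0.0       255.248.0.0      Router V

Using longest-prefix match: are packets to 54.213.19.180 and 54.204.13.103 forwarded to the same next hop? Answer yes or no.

54.213.19.180: longest match 54.192.0.0/11 -> Router F
54.204.13.103: longest match 54.192.0.0/11 -> Router F

yes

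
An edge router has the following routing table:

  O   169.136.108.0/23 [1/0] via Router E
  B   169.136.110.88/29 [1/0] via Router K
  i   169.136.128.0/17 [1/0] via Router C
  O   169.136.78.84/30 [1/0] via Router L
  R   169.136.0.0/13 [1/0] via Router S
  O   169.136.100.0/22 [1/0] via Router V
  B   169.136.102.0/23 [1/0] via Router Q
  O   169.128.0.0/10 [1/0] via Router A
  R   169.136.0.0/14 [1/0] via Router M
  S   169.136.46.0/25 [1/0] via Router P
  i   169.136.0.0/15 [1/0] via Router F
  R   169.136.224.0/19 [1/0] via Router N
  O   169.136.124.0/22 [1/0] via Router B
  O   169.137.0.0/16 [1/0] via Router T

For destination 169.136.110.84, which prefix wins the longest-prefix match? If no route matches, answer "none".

Entries matching 169.136.110.84:
  169.128.0.0/10 (169.128.0.0 - 169.191.255.255)
  169.136.0.0/13 (169.136.0.0 - 169.143.255.255)
  169.136.0.0/14 (169.136.0.0 - 169.139.255.255)
  169.136.0.0/15 (169.136.0.0 - 169.137.255.255)
Most specific is 169.136.0.0/15.

169.136.0.0/15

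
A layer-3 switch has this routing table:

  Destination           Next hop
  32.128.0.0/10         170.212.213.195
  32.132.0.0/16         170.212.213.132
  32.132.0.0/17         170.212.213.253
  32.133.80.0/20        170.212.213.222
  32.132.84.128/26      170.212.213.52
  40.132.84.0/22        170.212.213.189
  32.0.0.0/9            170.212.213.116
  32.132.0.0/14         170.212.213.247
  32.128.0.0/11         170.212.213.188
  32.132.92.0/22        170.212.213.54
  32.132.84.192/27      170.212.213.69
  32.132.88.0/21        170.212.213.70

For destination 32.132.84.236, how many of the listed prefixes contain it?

5

Prefixes containing 32.132.84.236:
  32.128.0.0/10 (32.128.0.0 - 32.191.255.255)
  32.128.0.0/11 (32.128.0.0 - 32.159.255.255)
  32.132.0.0/14 (32.132.0.0 - 32.135.255.255)
  32.132.0.0/16 (32.132.0.0 - 32.132.255.255)
  32.132.0.0/17 (32.132.0.0 - 32.132.127.255)
Total matching entries: 5.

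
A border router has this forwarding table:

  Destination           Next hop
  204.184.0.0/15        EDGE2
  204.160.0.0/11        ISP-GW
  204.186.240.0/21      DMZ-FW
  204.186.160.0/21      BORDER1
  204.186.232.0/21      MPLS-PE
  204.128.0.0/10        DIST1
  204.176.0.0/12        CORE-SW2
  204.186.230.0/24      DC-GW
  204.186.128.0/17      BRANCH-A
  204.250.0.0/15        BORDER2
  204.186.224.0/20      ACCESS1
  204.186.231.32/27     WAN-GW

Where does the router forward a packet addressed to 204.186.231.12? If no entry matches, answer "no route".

Routes whose prefix contains 204.186.231.12:
  204.128.0.0/10 (204.128.0.0 - 204.191.255.255) -> DIST1
  204.160.0.0/11 (204.160.0.0 - 204.191.255.255) -> ISP-GW
  204.176.0.0/12 (204.176.0.0 - 204.191.255.255) -> CORE-SW2
  204.186.128.0/17 (204.186.128.0 - 204.186.255.255) -> BRANCH-A
  204.186.224.0/20 (204.186.224.0 - 204.186.239.255) -> ACCESS1
More-specific entries that do NOT match:
  204.186.231.32/27 (204.186.231.32 - 204.186.231.63) does not contain 204.186.231.12
  204.186.230.0/24 (204.186.230.0 - 204.186.230.255) does not contain 204.186.231.12
  204.186.240.0/21 (204.186.240.0 - 204.186.247.255) does not contain 204.186.231.12
  204.186.160.0/21 (204.186.160.0 - 204.186.167.255) does not contain 204.186.231.12
  204.186.232.0/21 (204.186.232.0 - 204.186.239.255) does not contain 204.186.231.12
Longest matching prefix is /20 -> next hop ACCESS1.

ACCESS1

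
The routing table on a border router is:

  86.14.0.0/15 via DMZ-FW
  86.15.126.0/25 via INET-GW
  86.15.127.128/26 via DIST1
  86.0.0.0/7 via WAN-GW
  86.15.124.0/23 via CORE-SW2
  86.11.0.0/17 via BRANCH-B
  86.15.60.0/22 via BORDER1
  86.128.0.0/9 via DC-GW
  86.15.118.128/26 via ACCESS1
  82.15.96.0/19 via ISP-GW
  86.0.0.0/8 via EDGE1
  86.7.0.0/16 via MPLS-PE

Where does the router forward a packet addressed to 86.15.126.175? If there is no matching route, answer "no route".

Routes whose prefix contains 86.15.126.175:
  86.0.0.0/7 (86.0.0.0 - 87.255.255.255) -> WAN-GW
  86.0.0.0/8 (86.0.0.0 - 86.255.255.255) -> EDGE1
  86.14.0.0/15 (86.14.0.0 - 86.15.255.255) -> DMZ-FW
More-specific entries that do NOT match:
  86.15.127.128/26 (86.15.127.128 - 86.15.127.191) does not contain 86.15.126.175
  86.15.118.128/26 (86.15.118.128 - 86.15.118.191) does not contain 86.15.126.175
  86.15.126.0/25 (86.15.126.0 - 86.15.126.127) does not contain 86.15.126.175
  86.15.124.0/23 (86.15.124.0 - 86.15.125.255) does not contain 86.15.126.175
  86.15.60.0/22 (86.15.60.0 - 86.15.63.255) does not contain 86.15.126.175
  82.15.96.0/19 (82.15.96.0 - 82.15.127.255) does not contain 86.15.126.175
  86.11.0.0/17 (86.11.0.0 - 86.11.127.255) does not contain 86.15.126.175
  86.7.0.0/16 (86.7.0.0 - 86.7.255.255) does not contain 86.15.126.175
Longest matching prefix is /15 -> next hop DMZ-FW.

DMZ-FW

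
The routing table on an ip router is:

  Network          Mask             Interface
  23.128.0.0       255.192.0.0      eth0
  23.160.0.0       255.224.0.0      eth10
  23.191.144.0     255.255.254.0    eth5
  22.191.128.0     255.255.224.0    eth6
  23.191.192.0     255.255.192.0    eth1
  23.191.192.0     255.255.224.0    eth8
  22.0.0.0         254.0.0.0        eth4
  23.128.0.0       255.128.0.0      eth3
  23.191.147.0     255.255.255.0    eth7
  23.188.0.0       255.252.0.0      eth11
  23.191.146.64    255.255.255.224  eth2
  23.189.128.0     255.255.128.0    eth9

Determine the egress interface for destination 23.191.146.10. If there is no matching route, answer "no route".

eth11

Routes whose prefix contains 23.191.146.10:
  22.0.0.0/7 (22.0.0.0 - 23.255.255.255) -> eth4
  23.128.0.0/9 (23.128.0.0 - 23.255.255.255) -> eth3
  23.128.0.0/10 (23.128.0.0 - 23.191.255.255) -> eth0
  23.160.0.0/11 (23.160.0.0 - 23.191.255.255) -> eth10
  23.188.0.0/14 (23.188.0.0 - 23.191.255.255) -> eth11
More-specific entries that do NOT match:
  23.191.146.64/27 (23.191.146.64 - 23.191.146.95) does not contain 23.191.146.10
  23.191.147.0/24 (23.191.147.0 - 23.191.147.255) does not contain 23.191.146.10
  23.191.144.0/23 (23.191.144.0 - 23.191.145.255) does not contain 23.191.146.10
  22.191.128.0/19 (22.191.128.0 - 22.191.159.255) does not contain 23.191.146.10
  23.191.192.0/19 (23.191.192.0 - 23.191.223.255) does not contain 23.191.146.10
  23.191.192.0/18 (23.191.192.0 - 23.191.255.255) does not contain 23.191.146.10
  23.189.128.0/17 (23.189.128.0 - 23.189.255.255) does not contain 23.191.146.10
Longest matching prefix is /14 -> interface eth11.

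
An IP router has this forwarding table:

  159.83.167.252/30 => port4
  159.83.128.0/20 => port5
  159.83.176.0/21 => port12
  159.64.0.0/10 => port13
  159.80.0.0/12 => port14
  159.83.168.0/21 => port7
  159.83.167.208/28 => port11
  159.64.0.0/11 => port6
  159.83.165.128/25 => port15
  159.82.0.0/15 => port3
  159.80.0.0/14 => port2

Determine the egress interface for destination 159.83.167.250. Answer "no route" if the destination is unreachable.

port3

Routes whose prefix contains 159.83.167.250:
  159.64.0.0/10 (159.64.0.0 - 159.127.255.255) -> port13
  159.64.0.0/11 (159.64.0.0 - 159.95.255.255) -> port6
  159.80.0.0/12 (159.80.0.0 - 159.95.255.255) -> port14
  159.80.0.0/14 (159.80.0.0 - 159.83.255.255) -> port2
  159.82.0.0/15 (159.82.0.0 - 159.83.255.255) -> port3
More-specific entries that do NOT match:
  159.83.167.252/30 (159.83.167.252 - 159.83.167.255) does not contain 159.83.167.250
  159.83.167.208/28 (159.83.167.208 - 159.83.167.223) does not contain 159.83.167.250
  159.83.165.128/25 (159.83.165.128 - 159.83.165.255) does not contain 159.83.167.250
  159.83.176.0/21 (159.83.176.0 - 159.83.183.255) does not contain 159.83.167.250
  159.83.168.0/21 (159.83.168.0 - 159.83.175.255) does not contain 159.83.167.250
  159.83.128.0/20 (159.83.128.0 - 159.83.143.255) does not contain 159.83.167.250
Longest matching prefix is /15 -> interface port3.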